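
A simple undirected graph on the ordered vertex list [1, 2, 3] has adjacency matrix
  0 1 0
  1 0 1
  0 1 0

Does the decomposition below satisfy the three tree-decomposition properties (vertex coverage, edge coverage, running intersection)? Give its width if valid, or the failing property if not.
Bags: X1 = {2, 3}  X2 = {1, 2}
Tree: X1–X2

Vertex coverage: the bags together contain {1, 2, 3}, the full vertex set. Edge coverage: each edge of G has both endpoints in at least one bag. Running intersection: for every vertex, the bags containing it form a connected subtree. All three properties hold, so this is a valid tree decomposition of width max|bag| − 1 = 1, and hence tw(G) ≤ 1.

Yes; width 1.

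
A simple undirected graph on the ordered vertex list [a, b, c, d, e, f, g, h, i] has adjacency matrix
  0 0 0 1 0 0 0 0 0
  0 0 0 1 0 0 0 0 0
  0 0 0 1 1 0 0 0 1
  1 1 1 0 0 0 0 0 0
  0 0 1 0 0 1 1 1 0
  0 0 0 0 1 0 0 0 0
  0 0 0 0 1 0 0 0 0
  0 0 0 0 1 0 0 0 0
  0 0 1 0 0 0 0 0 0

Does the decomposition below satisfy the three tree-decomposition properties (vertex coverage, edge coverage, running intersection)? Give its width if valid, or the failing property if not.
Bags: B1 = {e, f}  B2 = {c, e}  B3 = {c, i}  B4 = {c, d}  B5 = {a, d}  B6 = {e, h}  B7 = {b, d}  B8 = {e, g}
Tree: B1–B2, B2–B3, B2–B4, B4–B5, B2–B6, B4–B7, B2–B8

Checking the three conditions: (i) the bags cover all of {a, b, c, d, e, f, g, h, i}; (ii) for each edge, some bag contains both endpoints; (iii) the bags containing any fixed vertex form a subtree. All hold, so the decomposition is valid with width 2 − 1 = 1.

Yes; width 1.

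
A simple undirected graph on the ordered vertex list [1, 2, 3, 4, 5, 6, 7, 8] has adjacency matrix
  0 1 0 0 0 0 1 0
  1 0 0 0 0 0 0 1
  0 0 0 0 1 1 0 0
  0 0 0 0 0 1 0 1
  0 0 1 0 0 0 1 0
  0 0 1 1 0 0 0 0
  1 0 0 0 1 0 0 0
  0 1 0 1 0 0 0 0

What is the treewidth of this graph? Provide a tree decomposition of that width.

Each bag holds 3 vertices, so the decomposition has width 2, which upper-bounds the treewidth. Since 8–4–6–3–5–7–1–2–8 is a cycle in G, G is not acyclic. Forests are exactly the graphs of treewidth ≤ 1, so tw(G) ≥ 2. The upper and lower bounds meet at 2, so that is the treewidth.

Treewidth 2.
One such decomposition:
Bags: B1 = {4, 6, 8}  B2 = {3, 6, 8}  B3 = {3, 5, 8}  B4 = {5, 7, 8}  B5 = {1, 7, 8}  B6 = {1, 2, 8}
Tree: B1–B2, B2–B3, B3–B4, B4–B5, B5–B6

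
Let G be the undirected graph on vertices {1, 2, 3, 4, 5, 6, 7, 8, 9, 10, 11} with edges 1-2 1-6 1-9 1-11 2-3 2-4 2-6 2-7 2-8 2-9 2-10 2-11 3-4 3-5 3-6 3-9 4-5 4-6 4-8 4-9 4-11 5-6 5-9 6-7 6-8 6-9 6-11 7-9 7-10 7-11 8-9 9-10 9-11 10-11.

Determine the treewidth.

4

A width-4 tree decomposition is:
Bags: B1 = {2, 3, 4, 6, 9}  B2 = {2, 4, 6, 8, 9}  B3 = {2, 4, 6, 9, 11}  B4 = {3, 4, 5, 6, 9}  B5 = {2, 6, 7, 9, 11}  B6 = {1, 2, 6, 9, 11}  B7 = {2, 7, 9, 10, 11}
Tree: B1–B2, B2–B3, B1–B4, B3–B5, B3–B6, B5–B7
The largest bag has 5 vertices, giving width 4; this decomposition certifies tw(G) ≤ 4. For the lower bound, the 5 vertices {2, 7, 9, 10, 11} are pairwise adjacent, and any tree decomposition puts a clique entirely inside one bag — forcing width ≥ 4. The upper and lower bounds meet at 4, so that is the treewidth.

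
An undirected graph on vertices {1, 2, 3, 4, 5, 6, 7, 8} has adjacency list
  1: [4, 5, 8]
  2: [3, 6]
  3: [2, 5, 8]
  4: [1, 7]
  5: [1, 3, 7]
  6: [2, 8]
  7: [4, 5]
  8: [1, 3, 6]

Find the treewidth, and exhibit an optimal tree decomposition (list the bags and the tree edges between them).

Treewidth 2.
One optimal decomposition is:
Bags: B1 = {2, 3, 6}  B2 = {3, 6, 8}  B3 = {3, 5, 8}  B4 = {1, 5, 8}  B5 = {1, 5, 7}  B6 = {1, 4, 7}
Tree: B1–B2, B2–B3, B3–B4, B4–B5, B5–B6

Every bag has size at most 3, so the width is 3 − 1 = 2 and tw(G) ≤ 2. For the lower bound, G contains the cycle 2–6–8–3–2, so G is not a forest; only forests have treewidth ≤ 1, hence tw(G) ≥ 2. Combining the bounds, tw(G) = 2.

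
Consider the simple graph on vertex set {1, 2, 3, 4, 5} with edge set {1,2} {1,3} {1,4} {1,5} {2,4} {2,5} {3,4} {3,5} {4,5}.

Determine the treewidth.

A width-3 tree decomposition is:
Bags: B1 = {1, 3, 4, 5}  B2 = {1, 2, 4, 5}
Tree: B1–B2
The largest bag has 4 vertices, giving width 3; this decomposition certifies tw(G) ≤ 3. On the other hand G contains the 4-clique {1, 2, 4, 5}. A clique must lie in a single bag of any decomposition, so no decomposition can have width below 3. Therefore the treewidth is 3.

3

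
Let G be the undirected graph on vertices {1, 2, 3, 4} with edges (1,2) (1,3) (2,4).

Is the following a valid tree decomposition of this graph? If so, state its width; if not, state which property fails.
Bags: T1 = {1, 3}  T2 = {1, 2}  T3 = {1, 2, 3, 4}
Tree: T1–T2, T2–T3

A tree decomposition must satisfy three properties: every vertex lies in some bag; for every edge, both endpoints lie together in some bag; and for every vertex, the bags containing it form a connected subtree. Here bags containing vertex 3 are not connected in the tree, so the decomposition is invalid.

No — bags containing vertex 3 are not connected in the tree.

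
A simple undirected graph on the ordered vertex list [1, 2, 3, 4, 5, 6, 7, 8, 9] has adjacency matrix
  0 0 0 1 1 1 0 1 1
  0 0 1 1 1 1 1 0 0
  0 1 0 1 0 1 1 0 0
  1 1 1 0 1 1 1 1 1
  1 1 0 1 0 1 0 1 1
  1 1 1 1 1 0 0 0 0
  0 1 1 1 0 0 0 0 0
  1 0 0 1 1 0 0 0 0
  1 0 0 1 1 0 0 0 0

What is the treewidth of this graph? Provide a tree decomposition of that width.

Treewidth 3.
One such decomposition:
Bags: B1 = {1, 4, 5, 6}  B2 = {1, 4, 5, 8}  B3 = {2, 4, 5, 6}  B4 = {1, 4, 5, 9}  B5 = {2, 3, 4, 6}  B6 = {2, 3, 4, 7}
Tree: B1–B2, B1–B3, B2–B4, B3–B5, B5–B6

The largest bag has 4 vertices, giving width 3; this decomposition certifies tw(G) ≤ 3. Conversely, {2, 3, 4, 6} is a clique of size 4, and the vertices of any clique must share a bag in every tree decomposition; so some bag has ≥ 4 vertices and tw(G) ≥ 3. Combining the bounds, tw(G) = 3.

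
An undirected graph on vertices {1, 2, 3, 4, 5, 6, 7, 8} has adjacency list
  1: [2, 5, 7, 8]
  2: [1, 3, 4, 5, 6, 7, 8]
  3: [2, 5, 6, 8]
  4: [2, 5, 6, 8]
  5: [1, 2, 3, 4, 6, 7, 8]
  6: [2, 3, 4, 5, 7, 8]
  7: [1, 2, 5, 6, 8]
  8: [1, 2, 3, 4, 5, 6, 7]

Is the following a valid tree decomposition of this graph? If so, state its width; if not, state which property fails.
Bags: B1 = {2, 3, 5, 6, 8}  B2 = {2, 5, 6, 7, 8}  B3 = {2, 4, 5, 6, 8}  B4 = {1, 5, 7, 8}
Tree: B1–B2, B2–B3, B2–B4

A tree decomposition must satisfy three properties: every vertex lies in some bag; for every edge, both endpoints lie together in some bag; and for every vertex, the bags containing it form a connected subtree. Here edge (2,1) lies in no bag, so the decomposition is invalid.

No — edge (2,1) lies in no bag.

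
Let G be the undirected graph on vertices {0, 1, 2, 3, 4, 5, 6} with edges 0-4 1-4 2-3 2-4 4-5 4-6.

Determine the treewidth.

1

A width-1 tree decomposition is:
Bags: B1 = {2, 4}  B2 = {1, 4}  B3 = {2, 3}  B4 = {4, 6}  B5 = {4, 5}  B6 = {0, 4}
Tree: B1–B2, B1–B3, B2–B4, B1–B5, B4–B6
Each bag holds 2 vertices, so the decomposition has width 1, which upper-bounds the treewidth. G has an edge, so its treewidth is at least 1. Therefore the treewidth is 1.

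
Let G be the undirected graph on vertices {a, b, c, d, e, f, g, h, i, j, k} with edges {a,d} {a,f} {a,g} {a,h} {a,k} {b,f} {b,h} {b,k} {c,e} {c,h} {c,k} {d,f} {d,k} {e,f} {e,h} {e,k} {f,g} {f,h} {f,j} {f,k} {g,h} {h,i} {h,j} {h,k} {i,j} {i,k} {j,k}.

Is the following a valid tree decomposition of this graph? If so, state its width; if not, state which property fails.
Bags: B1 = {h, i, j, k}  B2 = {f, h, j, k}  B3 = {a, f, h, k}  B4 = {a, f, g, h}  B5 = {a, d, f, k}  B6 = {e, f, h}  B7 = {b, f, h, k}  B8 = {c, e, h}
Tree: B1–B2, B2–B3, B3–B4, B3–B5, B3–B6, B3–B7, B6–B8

A tree decomposition must satisfy three properties: every vertex lies in some bag; for every edge, both endpoints lie together in some bag; and for every vertex, the bags containing it form a connected subtree. Here edge (k,e) lies in no bag, so the decomposition is invalid.

No — edge (k,e) lies in no bag.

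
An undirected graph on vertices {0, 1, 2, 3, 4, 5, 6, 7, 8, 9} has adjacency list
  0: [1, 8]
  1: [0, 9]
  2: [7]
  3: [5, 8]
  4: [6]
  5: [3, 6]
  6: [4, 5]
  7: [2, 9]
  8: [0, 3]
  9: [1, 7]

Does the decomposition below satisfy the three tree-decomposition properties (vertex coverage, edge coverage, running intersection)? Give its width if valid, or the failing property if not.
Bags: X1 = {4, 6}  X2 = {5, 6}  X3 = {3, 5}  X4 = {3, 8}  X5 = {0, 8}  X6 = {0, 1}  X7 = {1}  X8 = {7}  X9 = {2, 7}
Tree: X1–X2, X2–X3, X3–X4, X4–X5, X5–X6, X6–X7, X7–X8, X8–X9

A tree decomposition must satisfy three properties: every vertex lies in some bag; for every edge, both endpoints lie together in some bag; and for every vertex, the bags containing it form a connected subtree. Here vertex 9 appears in no bag, so the decomposition is invalid.

No — vertex 9 appears in no bag.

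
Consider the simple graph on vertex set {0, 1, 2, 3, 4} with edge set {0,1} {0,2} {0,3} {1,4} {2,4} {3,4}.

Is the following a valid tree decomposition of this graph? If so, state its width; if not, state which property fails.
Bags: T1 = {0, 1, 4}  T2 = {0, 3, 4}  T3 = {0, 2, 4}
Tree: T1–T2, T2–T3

Checking the three conditions: (i) the bags cover all of {0, 1, 2, 3, 4}; (ii) for each edge, some bag contains both endpoints; (iii) the bags containing any fixed vertex form a subtree. All hold, so the decomposition is valid with width 3 − 1 = 2.

Yes; width 2.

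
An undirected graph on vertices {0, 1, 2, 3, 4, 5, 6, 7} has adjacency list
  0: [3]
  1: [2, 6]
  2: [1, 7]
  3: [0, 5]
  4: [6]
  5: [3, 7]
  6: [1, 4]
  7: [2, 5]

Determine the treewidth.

1

A width-1 tree decomposition is:
Bags: B1 = {4, 6}  B2 = {1, 6}  B3 = {1, 2}  B4 = {2, 7}  B5 = {5, 7}  B6 = {3, 5}  B7 = {0, 3}
Tree: B1–B2, B2–B3, B3–B4, B4–B5, B5–B6, B6–B7
Every bag has size at most 2, so the width is 2 − 1 = 1 and tw(G) ≤ 1. Since G has at least one edge (e.g. 4–6), it is not an edgeless graph, so tw(G) ≥ 1. Hence tw(G) = 1 exactly.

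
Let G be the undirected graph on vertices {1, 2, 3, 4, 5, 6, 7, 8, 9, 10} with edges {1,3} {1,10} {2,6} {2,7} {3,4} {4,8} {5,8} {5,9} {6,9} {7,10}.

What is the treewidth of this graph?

A width-2 tree decomposition is:
Bags: B1 = {5, 6, 9}  B2 = {5, 6, 8}  B3 = {4, 6, 8}  B4 = {3, 4, 6}  B5 = {1, 3, 6}  B6 = {1, 6, 10}  B7 = {6, 7, 10}  B8 = {2, 6, 7}
Tree: B1–B2, B2–B3, B3–B4, B4–B5, B5–B6, B6–B7, B7–B8
Every bag has size at most 3, so the width is 3 − 1 = 2 and tw(G) ≤ 2. The edges 6–9–5–8–4–3–1–10–7–2–6 form a cycle, so G is not a tree and its treewidth is at least 2. Hence tw(G) = 2 exactly.

2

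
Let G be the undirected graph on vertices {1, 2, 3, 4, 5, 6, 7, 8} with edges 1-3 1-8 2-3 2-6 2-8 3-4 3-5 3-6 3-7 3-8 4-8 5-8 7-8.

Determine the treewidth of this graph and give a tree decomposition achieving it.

Each bag holds 3 vertices, so the decomposition has width 2, which upper-bounds the treewidth. For the lower bound, the 3 vertices {1, 3, 8} are pairwise adjacent, and any tree decomposition puts a clique entirely inside one bag — forcing width ≥ 2. Therefore the treewidth is 2.

Treewidth 2.
One optimal decomposition is:
Bags: B1 = {3, 4, 8}  B2 = {3, 7, 8}  B3 = {3, 5, 8}  B4 = {1, 3, 8}  B5 = {2, 3, 8}  B6 = {2, 3, 6}
Tree: B1–B2, B2–B3, B1–B4, B2–B5, B5–B6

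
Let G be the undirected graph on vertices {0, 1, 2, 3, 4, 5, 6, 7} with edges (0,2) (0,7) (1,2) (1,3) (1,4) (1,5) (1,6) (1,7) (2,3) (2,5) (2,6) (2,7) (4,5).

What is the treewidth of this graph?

A width-2 tree decomposition is:
Bags: B1 = {1, 2, 5}  B2 = {1, 2, 6}  B3 = {1, 4, 5}  B4 = {1, 2, 7}  B5 = {1, 2, 3}  B6 = {0, 2, 7}
Tree: B1–B2, B1–B3, B1–B4, B1–B5, B4–B6
Each bag holds 3 vertices, so the decomposition has width 2, which upper-bounds the treewidth. On the other hand G contains the 3-clique {0, 2, 7}. A clique must lie in a single bag of any decomposition, so no decomposition can have width below 2. The upper and lower bounds meet at 2, so that is the treewidth.

2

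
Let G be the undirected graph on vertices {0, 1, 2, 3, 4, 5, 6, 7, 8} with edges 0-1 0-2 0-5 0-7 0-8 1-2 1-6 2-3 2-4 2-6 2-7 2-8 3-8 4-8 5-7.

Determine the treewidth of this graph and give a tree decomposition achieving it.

Each bag holds 3 vertices, so the decomposition has width 2, which upper-bounds the treewidth. Conversely, {0, 2, 8} is a clique of size 3, and the vertices of any clique must share a bag in every tree decomposition; so some bag has ≥ 3 vertices and tw(G) ≥ 2. The upper and lower bounds meet at 2, so that is the treewidth.

Treewidth 2.
One such decomposition:
Bags: B1 = {0, 1, 2}  B2 = {0, 2, 8}  B3 = {1, 2, 6}  B4 = {2, 4, 8}  B5 = {0, 2, 7}  B6 = {0, 5, 7}  B7 = {2, 3, 8}
Tree: B1–B2, B1–B3, B2–B4, B2–B5, B5–B6, B2–B7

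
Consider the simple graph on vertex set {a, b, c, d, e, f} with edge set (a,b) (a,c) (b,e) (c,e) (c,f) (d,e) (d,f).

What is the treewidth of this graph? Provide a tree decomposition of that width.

The largest bag has 3 vertices, giving width 2; this decomposition certifies tw(G) ≤ 2. The edges d–f–c–e–d form a cycle, so G is not a tree and its treewidth is at least 2. The upper and lower bounds meet at 2, so that is the treewidth.

Treewidth 2.
Bags: B1 = {d, e, f}  B2 = {c, e, f}  B3 = {b, c, e}  B4 = {a, b, c}
Tree: B1–B2, B2–B3, B3–B4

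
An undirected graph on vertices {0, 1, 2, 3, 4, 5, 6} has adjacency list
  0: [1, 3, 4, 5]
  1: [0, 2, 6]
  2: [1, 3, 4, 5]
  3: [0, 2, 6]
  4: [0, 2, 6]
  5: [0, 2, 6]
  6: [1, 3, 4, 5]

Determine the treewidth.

3

A width-3 tree decomposition is:
Bags: B1 = {0, 2, 4, 6}  B2 = {0, 2, 5, 6}  B3 = {0, 2, 3, 6}  B4 = {0, 1, 2, 6}
Tree: B1–B2, B2–B3, B3–B4
Each bag holds 4 vertices, so the decomposition has width 3, which upper-bounds the treewidth. For the lower bound: the 4 vertex sets {2,4}, {5,6}, {0}, {3} are disjoint, each induces a connected subgraph, and every pair is joined by at least one edge of G. Contracting each set to a single vertex therefore yields K_{4} as a minor, and since treewidth is minor-monotone, tw(G) ≥ tw(K_{4}) = 3. The upper and lower bounds meet at 3, so that is the treewidth.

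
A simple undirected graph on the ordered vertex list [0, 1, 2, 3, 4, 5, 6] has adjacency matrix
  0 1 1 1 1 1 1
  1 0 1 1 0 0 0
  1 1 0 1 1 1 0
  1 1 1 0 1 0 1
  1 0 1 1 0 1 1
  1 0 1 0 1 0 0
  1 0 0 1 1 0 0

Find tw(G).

3

A width-3 tree decomposition is:
Bags: B1 = {0, 1, 2, 3}  B2 = {0, 2, 3, 4}  B3 = {0, 2, 4, 5}  B4 = {0, 3, 4, 6}
Tree: B1–B2, B2–B3, B2–B4
The largest bag has 4 vertices, giving width 3; this decomposition certifies tw(G) ≤ 3. On the other hand G contains the 4-clique {0, 1, 2, 3}. A clique must lie in a single bag of any decomposition, so no decomposition can have width below 3. Hence tw(G) = 3 exactly.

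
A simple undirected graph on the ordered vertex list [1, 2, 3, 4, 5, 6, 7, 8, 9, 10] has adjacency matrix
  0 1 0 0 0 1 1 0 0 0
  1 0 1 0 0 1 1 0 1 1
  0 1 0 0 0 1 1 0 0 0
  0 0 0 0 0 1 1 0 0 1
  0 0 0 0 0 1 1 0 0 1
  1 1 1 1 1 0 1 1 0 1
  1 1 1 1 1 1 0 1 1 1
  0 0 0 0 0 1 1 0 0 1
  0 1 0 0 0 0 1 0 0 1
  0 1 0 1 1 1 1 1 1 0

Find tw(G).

3

A width-3 tree decomposition is:
Bags: B1 = {2, 6, 7, 10}  B2 = {1, 2, 6, 7}  B3 = {4, 6, 7, 10}  B4 = {2, 7, 9, 10}  B5 = {2, 3, 6, 7}  B6 = {5, 6, 7, 10}  B7 = {6, 7, 8, 10}
Tree: B1–B2, B1–B3, B1–B4, B1–B5, B3–B6, B1–B7
Each bag holds 4 vertices, so the decomposition has width 3, which upper-bounds the treewidth. Conversely, {2, 7, 9, 10} is a clique of size 4, and the vertices of any clique must share a bag in every tree decomposition; so some bag has ≥ 4 vertices and tw(G) ≥ 3. Hence tw(G) = 3 exactly.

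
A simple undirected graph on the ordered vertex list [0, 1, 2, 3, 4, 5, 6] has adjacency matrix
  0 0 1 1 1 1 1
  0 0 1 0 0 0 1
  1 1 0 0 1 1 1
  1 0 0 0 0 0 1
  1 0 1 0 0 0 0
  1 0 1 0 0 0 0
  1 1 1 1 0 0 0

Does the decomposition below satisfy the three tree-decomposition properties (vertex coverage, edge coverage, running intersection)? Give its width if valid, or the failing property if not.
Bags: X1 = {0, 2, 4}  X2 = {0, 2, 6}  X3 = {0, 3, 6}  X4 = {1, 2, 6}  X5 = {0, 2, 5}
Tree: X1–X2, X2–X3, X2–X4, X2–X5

Yes; width 2.

Vertex coverage: the bags together contain {0, 1, 2, 3, 4, 5, 6}, the full vertex set. Edge coverage: each edge of G has both endpoints in at least one bag. Running intersection: for every vertex, the bags containing it form a connected subtree. All three properties hold, so this is a valid tree decomposition of width max|bag| − 1 = 2, and hence tw(G) ≤ 2.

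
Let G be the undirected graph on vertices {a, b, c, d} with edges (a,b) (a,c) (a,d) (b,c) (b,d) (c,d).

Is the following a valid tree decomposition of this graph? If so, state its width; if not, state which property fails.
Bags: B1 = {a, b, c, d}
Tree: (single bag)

Checking the three conditions: (i) the bags cover all of {a, b, c, d}; (ii) for each edge, some bag contains both endpoints; (iii) the bags containing any fixed vertex form a subtree. All hold, so the decomposition is valid with width 4 − 1 = 3.

Yes; width 3.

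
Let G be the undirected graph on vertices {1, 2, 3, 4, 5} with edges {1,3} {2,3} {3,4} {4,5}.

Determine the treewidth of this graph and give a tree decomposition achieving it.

Each bag holds 2 vertices, so the decomposition has width 1, which upper-bounds the treewidth. Since G has at least one edge (e.g. 3–2), it is not an edgeless graph, so tw(G) ≥ 1. Hence tw(G) = 1 exactly.

Treewidth 1.
One such decomposition:
Bags: B1 = {2, 3}  B2 = {3, 4}  B3 = {1, 3}  B4 = {4, 5}
Tree: B1–B2, B2–B3, B2–B4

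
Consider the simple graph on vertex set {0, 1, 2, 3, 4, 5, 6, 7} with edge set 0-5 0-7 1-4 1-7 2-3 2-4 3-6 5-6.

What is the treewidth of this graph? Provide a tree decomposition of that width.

Treewidth 2.
One optimal decomposition is:
Bags: B1 = {1, 2, 4}  B2 = {1, 2, 7}  B3 = {0, 2, 7}  B4 = {0, 2, 5}  B5 = {2, 5, 6}  B6 = {2, 3, 6}
Tree: B1–B2, B2–B3, B3–B4, B4–B5, B5–B6

Every bag has size at most 3, so the width is 3 − 1 = 2 and tw(G) ≤ 2. The edges 2–4–1–7–0–5–6–3–2 form a cycle, so G is not a tree and its treewidth is at least 2. Therefore the treewidth is 2.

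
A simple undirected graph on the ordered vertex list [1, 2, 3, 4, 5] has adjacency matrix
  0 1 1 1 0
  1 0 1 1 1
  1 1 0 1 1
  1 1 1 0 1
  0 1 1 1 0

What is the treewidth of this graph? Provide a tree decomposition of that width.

The largest bag has 4 vertices, giving width 3; this decomposition certifies tw(G) ≤ 3. Conversely, {1, 2, 3, 4} is a clique of size 4, and the vertices of any clique must share a bag in every tree decomposition; so some bag has ≥ 4 vertices and tw(G) ≥ 3. Therefore the treewidth is 3.

Treewidth 3.
One optimal decomposition is:
Bags: B1 = {1, 2, 3, 4}  B2 = {2, 3, 4, 5}
Tree: B1–B2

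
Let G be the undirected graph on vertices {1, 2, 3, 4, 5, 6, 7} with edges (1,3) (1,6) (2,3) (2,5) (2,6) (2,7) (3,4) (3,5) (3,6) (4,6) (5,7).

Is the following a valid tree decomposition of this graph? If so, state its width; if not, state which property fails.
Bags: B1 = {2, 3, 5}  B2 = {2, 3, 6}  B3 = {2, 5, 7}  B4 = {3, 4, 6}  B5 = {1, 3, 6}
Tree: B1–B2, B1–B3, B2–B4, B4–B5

Yes; width 2.

Checking the three conditions: (i) the bags cover all of {1, 2, 3, 4, 5, 6, 7}; (ii) for each edge, some bag contains both endpoints; (iii) the bags containing any fixed vertex form a subtree. All hold, so the decomposition is valid with width 3 − 1 = 2.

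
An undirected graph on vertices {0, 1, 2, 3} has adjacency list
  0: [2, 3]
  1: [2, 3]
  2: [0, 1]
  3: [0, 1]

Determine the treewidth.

2

A width-2 tree decomposition is:
Bags: B1 = {0, 1, 2}  B2 = {0, 1, 3}
Tree: B1–B2
Each bag holds 3 vertices, so the decomposition has width 2, which upper-bounds the treewidth. Since 1–2–0–3–1 is a cycle in G, G is not acyclic. Forests are exactly the graphs of treewidth ≤ 1, so tw(G) ≥ 2. Combining the bounds, tw(G) = 2.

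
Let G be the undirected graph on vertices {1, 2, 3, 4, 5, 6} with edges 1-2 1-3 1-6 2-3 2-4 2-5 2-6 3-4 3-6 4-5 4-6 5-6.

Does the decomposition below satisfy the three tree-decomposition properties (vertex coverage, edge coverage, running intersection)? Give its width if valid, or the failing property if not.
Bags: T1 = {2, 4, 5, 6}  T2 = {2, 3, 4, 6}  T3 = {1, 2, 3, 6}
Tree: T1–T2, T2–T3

Yes; width 3.

Every vertex of G appears in some bag (union = {1, 2, 3, 4, 5, 6}); every edge is covered by a bag; and for each vertex v the set of bags containing v is connected in the bag tree. The decomposition is therefore valid. The largest bag has 4 vertices, so the width is 3.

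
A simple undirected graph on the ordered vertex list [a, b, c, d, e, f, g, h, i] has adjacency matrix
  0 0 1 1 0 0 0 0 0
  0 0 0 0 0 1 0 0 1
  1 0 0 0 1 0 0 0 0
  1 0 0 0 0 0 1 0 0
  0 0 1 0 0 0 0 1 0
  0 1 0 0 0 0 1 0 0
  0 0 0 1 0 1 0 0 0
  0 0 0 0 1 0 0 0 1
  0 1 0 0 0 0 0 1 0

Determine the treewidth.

2

A width-2 tree decomposition is:
Bags: B1 = {a, c, e}  B2 = {a, e, h}  B3 = {a, h, i}  B4 = {a, b, i}  B5 = {a, b, f}  B6 = {a, f, g}  B7 = {a, d, g}
Tree: B1–B2, B2–B3, B3–B4, B4–B5, B5–B6, B6–B7
Every bag has size at most 3, so the width is 3 − 1 = 2 and tw(G) ≤ 2. The edges a–c–e–h–i–b–f–g–d–a form a cycle, so G is not a tree and its treewidth is at least 2. The upper and lower bounds meet at 2, so that is the treewidth.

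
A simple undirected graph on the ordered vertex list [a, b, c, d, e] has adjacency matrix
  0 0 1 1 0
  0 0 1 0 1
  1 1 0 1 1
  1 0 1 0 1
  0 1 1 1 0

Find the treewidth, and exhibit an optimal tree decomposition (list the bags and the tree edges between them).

Treewidth 2.
Bags: B1 = {b, c, e}  B2 = {c, d, e}  B3 = {a, c, d}
Tree: B1–B2, B2–B3

Every bag has size at most 3, so the width is 3 − 1 = 2 and tw(G) ≤ 2. Conversely, {c, d, e} is a clique of size 3, and the vertices of any clique must share a bag in every tree decomposition; so some bag has ≥ 3 vertices and tw(G) ≥ 2. Combining the bounds, tw(G) = 2.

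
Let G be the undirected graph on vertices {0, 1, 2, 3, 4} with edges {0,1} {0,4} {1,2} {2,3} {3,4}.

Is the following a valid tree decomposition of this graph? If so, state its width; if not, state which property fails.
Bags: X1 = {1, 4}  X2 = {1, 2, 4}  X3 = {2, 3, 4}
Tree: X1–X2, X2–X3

No — vertex 0 appears in no bag.

A tree decomposition must satisfy three properties: every vertex lies in some bag; for every edge, both endpoints lie together in some bag; and for every vertex, the bags containing it form a connected subtree. Here vertex 0 appears in no bag, so the decomposition is invalid.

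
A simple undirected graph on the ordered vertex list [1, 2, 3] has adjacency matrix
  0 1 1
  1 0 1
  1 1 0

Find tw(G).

A width-2 tree decomposition is:
Bags: B1 = {1, 2, 3}
Tree: (single bag)
A single bag containing all 3 vertices is trivially a valid decomposition of width 2. Conversely, {1, 2, 3} is a clique of size 3, and the vertices of any clique must share a bag in every tree decomposition; so some bag has ≥ 3 vertices and tw(G) ≥ 2. Hence tw(G) = 2 exactly.

2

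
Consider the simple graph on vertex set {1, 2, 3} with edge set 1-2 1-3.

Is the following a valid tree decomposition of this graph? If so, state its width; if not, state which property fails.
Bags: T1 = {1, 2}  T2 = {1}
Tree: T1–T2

No — vertex 3 appears in no bag.

A tree decomposition must satisfy three properties: every vertex lies in some bag; for every edge, both endpoints lie together in some bag; and for every vertex, the bags containing it form a connected subtree. Here vertex 3 appears in no bag, so the decomposition is invalid.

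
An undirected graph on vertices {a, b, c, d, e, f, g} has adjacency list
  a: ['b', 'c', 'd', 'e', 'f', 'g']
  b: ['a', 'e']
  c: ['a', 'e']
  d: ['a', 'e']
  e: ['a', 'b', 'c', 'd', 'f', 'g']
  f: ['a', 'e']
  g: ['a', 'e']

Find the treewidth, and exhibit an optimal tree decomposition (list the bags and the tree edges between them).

Treewidth 2.
One optimal decomposition is:
Bags: B1 = {a, d, e}  B2 = {a, c, e}  B3 = {a, b, e}  B4 = {a, e, f}  B5 = {a, e, g}
Tree: B1–B2, B1–B3, B3–B4, B1–B5

The largest bag has 3 vertices, giving width 2; this decomposition certifies tw(G) ≤ 2. For the lower bound, the 3 vertices {a, d, e} are pairwise adjacent, and any tree decomposition puts a clique entirely inside one bag — forcing width ≥ 2. Hence tw(G) = 2 exactly.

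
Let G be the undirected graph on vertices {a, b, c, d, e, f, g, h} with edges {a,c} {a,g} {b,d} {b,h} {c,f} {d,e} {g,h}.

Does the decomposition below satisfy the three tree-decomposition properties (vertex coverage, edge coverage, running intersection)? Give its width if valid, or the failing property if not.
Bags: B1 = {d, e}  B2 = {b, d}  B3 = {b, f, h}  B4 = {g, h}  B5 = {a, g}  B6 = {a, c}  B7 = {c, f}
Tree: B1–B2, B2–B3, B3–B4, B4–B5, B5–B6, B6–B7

No — bags containing vertex f are not connected in the tree.

A tree decomposition must satisfy three properties: every vertex lies in some bag; for every edge, both endpoints lie together in some bag; and for every vertex, the bags containing it form a connected subtree. Here bags containing vertex f are not connected in the tree, so the decomposition is invalid.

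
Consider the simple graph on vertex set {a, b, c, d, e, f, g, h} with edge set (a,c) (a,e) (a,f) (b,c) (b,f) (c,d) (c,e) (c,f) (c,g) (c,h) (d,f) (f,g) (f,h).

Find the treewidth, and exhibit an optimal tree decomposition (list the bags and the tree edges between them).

The largest bag has 3 vertices, giving width 2; this decomposition certifies tw(G) ≤ 2. Conversely, {a, c, e} is a clique of size 3, and the vertices of any clique must share a bag in every tree decomposition; so some bag has ≥ 3 vertices and tw(G) ≥ 2. Combining the bounds, tw(G) = 2.

Treewidth 2.
One such decomposition:
Bags: B1 = {c, d, f}  B2 = {c, f, g}  B3 = {a, c, f}  B4 = {b, c, f}  B5 = {c, f, h}  B6 = {a, c, e}
Tree: B1–B2, B2–B3, B2–B4, B2–B5, B3–B6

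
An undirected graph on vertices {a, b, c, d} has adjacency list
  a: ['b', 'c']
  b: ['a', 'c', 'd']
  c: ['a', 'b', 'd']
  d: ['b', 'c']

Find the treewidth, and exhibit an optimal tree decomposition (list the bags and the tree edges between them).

Treewidth 2.
Bags: B1 = {b, c, d}  B2 = {a, b, c}
Tree: B1–B2

Each bag holds 3 vertices, so the decomposition has width 2, which upper-bounds the treewidth. On the other hand G contains the 3-clique {b, c, d}. A clique must lie in a single bag of any decomposition, so no decomposition can have width below 2. The upper and lower bounds meet at 2, so that is the treewidth.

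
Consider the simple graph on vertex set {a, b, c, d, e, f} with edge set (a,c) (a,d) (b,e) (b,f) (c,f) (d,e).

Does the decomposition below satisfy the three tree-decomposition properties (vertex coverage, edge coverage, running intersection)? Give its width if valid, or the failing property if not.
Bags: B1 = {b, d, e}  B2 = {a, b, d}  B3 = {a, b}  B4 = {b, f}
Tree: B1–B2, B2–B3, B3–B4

A tree decomposition must satisfy three properties: every vertex lies in some bag; for every edge, both endpoints lie together in some bag; and for every vertex, the bags containing it form a connected subtree. Here vertex c appears in no bag, so the decomposition is invalid.

No — vertex c appears in no bag.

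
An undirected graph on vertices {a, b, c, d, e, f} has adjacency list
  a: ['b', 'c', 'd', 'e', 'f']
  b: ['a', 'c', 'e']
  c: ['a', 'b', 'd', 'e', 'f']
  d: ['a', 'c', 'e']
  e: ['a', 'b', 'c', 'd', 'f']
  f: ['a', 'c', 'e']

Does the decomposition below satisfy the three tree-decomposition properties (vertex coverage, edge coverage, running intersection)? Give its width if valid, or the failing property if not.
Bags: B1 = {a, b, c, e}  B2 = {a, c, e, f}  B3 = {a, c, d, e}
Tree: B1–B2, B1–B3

Every vertex of G appears in some bag (union = {a, b, c, d, e, f}); every edge is covered by a bag; and for each vertex v the set of bags containing v is connected in the bag tree. The decomposition is therefore valid. The largest bag has 4 vertices, so the width is 3.

Yes; width 3.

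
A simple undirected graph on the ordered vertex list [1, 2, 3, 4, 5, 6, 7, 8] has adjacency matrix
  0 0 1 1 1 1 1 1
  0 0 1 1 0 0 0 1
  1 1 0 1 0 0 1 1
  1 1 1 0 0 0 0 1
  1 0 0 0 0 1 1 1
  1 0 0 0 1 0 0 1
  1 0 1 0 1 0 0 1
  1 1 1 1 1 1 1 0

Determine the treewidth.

3

A width-3 tree decomposition is:
Bags: B1 = {1, 3, 4, 8}  B2 = {2, 3, 4, 8}  B3 = {1, 3, 7, 8}  B4 = {1, 5, 7, 8}  B5 = {1, 5, 6, 8}
Tree: B1–B2, B1–B3, B3–B4, B4–B5
Each bag holds 4 vertices, so the decomposition has width 3, which upper-bounds the treewidth. On the other hand G contains the 4-clique {1, 3, 4, 8}. A clique must lie in a single bag of any decomposition, so no decomposition can have width below 3. Combining the bounds, tw(G) = 3.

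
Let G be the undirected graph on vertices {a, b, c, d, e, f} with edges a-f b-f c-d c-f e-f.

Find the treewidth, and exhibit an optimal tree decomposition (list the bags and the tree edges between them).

The largest bag has 2 vertices, giving width 1; this decomposition certifies tw(G) ≤ 1. G has an edge, so its treewidth is at least 1. Combining the bounds, tw(G) = 1.

Treewidth 1.
One optimal decomposition is:
Bags: B1 = {c, f}  B2 = {c, d}  B3 = {b, f}  B4 = {a, f}  B5 = {e, f}
Tree: B1–B2, B1–B3, B3–B4, B1–B5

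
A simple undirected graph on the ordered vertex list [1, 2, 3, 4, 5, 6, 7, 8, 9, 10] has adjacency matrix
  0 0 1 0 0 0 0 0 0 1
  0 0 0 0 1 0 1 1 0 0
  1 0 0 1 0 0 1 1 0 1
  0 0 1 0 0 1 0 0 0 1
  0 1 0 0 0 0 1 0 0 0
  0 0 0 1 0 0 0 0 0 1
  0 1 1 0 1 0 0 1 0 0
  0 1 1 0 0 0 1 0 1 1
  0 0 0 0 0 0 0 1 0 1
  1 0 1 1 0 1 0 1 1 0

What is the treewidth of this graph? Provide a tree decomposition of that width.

Treewidth 2.
One optimal decomposition is:
Bags: B1 = {3, 8, 10}  B2 = {3, 7, 8}  B3 = {3, 4, 10}  B4 = {1, 3, 10}  B5 = {4, 6, 10}  B6 = {2, 7, 8}  B7 = {2, 5, 7}  B8 = {8, 9, 10}
Tree: B1–B2, B1–B3, B1–B4, B3–B5, B2–B6, B6–B7, B1–B8

Each bag holds 3 vertices, so the decomposition has width 2, which upper-bounds the treewidth. On the other hand G contains the 3-clique {2, 7, 8}. A clique must lie in a single bag of any decomposition, so no decomposition can have width below 2. Therefore the treewidth is 2.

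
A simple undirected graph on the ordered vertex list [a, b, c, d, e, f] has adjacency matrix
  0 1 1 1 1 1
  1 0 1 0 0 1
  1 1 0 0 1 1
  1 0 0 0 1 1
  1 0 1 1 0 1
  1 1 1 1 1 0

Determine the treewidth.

3

A width-3 tree decomposition is:
Bags: B1 = {a, c, e, f}  B2 = {a, b, c, f}  B3 = {a, d, e, f}
Tree: B1–B2, B1–B3
Every bag has size at most 4, so the width is 4 − 1 = 3 and tw(G) ≤ 3. On the other hand G contains the 4-clique {a, d, e, f}. A clique must lie in a single bag of any decomposition, so no decomposition can have width below 3. Therefore the treewidth is 3.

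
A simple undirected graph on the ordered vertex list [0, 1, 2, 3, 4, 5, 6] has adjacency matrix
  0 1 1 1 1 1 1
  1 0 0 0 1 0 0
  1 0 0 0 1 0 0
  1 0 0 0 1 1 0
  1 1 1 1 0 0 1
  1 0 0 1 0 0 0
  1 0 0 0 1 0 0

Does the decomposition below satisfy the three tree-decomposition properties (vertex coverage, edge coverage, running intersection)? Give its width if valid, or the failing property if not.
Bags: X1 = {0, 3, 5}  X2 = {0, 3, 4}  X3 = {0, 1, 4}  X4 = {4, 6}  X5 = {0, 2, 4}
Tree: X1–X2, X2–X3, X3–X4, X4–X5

A tree decomposition must satisfy three properties: every vertex lies in some bag; for every edge, both endpoints lie together in some bag; and for every vertex, the bags containing it form a connected subtree. Here edge (0,6) lies in no bag, so the decomposition is invalid.

No — edge (0,6) lies in no bag.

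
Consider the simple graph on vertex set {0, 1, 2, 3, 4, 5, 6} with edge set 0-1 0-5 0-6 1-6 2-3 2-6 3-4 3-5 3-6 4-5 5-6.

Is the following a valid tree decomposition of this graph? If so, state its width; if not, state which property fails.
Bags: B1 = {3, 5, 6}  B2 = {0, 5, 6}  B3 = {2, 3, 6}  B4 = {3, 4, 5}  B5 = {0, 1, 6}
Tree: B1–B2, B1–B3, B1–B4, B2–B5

Checking the three conditions: (i) the bags cover all of {0, 1, 2, 3, 4, 5, 6}; (ii) for each edge, some bag contains both endpoints; (iii) the bags containing any fixed vertex form a subtree. All hold, so the decomposition is valid with width 3 − 1 = 2.

Yes; width 2.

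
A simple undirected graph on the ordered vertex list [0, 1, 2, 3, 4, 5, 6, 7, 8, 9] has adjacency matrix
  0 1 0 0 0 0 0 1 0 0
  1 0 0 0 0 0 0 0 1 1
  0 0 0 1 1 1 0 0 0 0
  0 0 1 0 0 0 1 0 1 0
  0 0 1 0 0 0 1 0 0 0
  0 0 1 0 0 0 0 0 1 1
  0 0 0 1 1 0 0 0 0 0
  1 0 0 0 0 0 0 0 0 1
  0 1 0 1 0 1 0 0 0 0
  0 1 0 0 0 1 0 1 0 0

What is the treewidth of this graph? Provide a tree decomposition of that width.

The largest bag has 3 vertices, giving width 2; this decomposition certifies tw(G) ≤ 2. For the lower bound, G contains the cycle 4–6–3–2–4, so G is not a forest; only forests have treewidth ≤ 1, hence tw(G) ≥ 2. Therefore the treewidth is 2.

Treewidth 2.
Bags: B1 = {2, 4, 6}  B2 = {2, 3, 6}  B3 = {2, 3, 5}  B4 = {3, 5, 8}  B5 = {5, 8, 9}  B6 = {1, 8, 9}  B7 = {1, 7, 9}  B8 = {0, 1, 7}
Tree: B1–B2, B2–B3, B3–B4, B4–B5, B5–B6, B6–B7, B7–B8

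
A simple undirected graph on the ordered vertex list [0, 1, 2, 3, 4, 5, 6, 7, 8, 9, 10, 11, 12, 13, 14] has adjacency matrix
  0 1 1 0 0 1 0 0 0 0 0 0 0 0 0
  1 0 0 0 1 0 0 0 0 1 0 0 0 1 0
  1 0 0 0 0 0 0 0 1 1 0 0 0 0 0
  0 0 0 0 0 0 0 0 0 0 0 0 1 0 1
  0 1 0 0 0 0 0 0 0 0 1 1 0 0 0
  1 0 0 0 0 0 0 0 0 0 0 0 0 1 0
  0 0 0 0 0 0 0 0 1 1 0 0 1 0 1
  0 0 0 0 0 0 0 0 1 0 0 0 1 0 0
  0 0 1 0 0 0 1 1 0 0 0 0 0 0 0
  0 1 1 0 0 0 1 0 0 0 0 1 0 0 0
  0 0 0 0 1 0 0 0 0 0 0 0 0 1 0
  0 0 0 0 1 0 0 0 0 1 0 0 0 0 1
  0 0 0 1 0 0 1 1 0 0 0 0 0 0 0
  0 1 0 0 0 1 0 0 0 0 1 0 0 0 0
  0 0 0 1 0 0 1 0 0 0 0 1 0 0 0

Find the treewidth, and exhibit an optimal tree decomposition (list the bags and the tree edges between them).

Treewidth 3.
One such decomposition:
Bags: B1 = {3, 7, 12, 14}  B2 = {6, 7, 12, 14}  B3 = {6, 7, 8, 14}  B4 = {6, 8, 11, 14}  B5 = {6, 8, 9, 11}  B6 = {2, 8, 9, 11}  B7 = {2, 4, 9, 11}  B8 = {1, 2, 4, 9}  B9 = {0, 1, 2, 4}  B10 = {0, 1, 4, 10}  B11 = {0, 1, 10, 13}  B12 = {0, 5, 10, 13}
Tree: B1–B2, B2–B3, B3–B4, B4–B5, B5–B6, B6–B7, B7–B8, B8–B9, B9–B10, B10–B11, B11–B12

Each bag holds 4 vertices, so the decomposition has width 3, which upper-bounds the treewidth. For the lower bound: the 4 vertex sets {3,7,12}, {14}, {6}, {2,8,9,11} are disjoint, each induces a connected subgraph, and every pair is joined by at least one edge of G. Contracting each set to a single vertex therefore yields K_{4} as a minor, and since treewidth is minor-monotone, tw(G) ≥ tw(K_{4}) = 3. Therefore the treewidth is 3.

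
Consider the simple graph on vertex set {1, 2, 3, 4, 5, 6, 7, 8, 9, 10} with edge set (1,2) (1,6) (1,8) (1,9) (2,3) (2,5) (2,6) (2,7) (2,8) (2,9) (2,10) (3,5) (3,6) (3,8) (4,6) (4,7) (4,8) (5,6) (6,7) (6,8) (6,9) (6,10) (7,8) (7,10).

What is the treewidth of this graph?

3

A width-3 tree decomposition is:
Bags: B1 = {2, 3, 6, 8}  B2 = {2, 6, 7, 8}  B3 = {1, 2, 6, 8}  B4 = {2, 3, 5, 6}  B5 = {1, 2, 6, 9}  B6 = {4, 6, 7, 8}  B7 = {2, 6, 7, 10}
Tree: B1–B2, B2–B3, B1–B4, B3–B5, B2–B6, B2–B7
Each bag holds 4 vertices, so the decomposition has width 3, which upper-bounds the treewidth. On the other hand G contains the 4-clique {1, 2, 6, 8}. A clique must lie in a single bag of any decomposition, so no decomposition can have width below 3. Therefore the treewidth is 3.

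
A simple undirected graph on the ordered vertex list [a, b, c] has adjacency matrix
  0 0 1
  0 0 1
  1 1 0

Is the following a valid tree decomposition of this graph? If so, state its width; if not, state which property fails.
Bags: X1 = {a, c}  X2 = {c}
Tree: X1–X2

A tree decomposition must satisfy three properties: every vertex lies in some bag; for every edge, both endpoints lie together in some bag; and for every vertex, the bags containing it form a connected subtree. Here vertex b appears in no bag, so the decomposition is invalid.

No — vertex b appears in no bag.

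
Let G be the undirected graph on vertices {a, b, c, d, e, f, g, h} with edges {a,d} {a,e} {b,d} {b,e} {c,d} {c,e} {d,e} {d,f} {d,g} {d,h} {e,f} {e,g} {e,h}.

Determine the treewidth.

A width-2 tree decomposition is:
Bags: B1 = {c, d, e}  B2 = {a, d, e}  B3 = {b, d, e}  B4 = {d, e, f}  B5 = {d, e, g}  B6 = {d, e, h}
Tree: B1–B2, B1–B3, B3–B4, B1–B5, B5–B6
Every bag has size at most 3, so the width is 3 − 1 = 2 and tw(G) ≤ 2. Conversely, {d, e, f} is a clique of size 3, and the vertices of any clique must share a bag in every tree decomposition; so some bag has ≥ 3 vertices and tw(G) ≥ 2. The upper and lower bounds meet at 2, so that is the treewidth.

2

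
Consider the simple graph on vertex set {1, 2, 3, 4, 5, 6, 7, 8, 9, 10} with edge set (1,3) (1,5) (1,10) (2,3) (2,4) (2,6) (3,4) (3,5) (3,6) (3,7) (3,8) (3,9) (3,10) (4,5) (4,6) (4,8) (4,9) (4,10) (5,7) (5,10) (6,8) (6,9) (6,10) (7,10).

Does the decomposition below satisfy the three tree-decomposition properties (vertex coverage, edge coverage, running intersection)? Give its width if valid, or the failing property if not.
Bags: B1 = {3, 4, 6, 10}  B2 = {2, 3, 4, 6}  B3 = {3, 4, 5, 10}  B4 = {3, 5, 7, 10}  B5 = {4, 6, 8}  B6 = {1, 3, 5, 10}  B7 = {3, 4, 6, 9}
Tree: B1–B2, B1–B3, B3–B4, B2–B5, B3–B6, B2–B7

No — edge (3,8) lies in no bag.

A tree decomposition must satisfy three properties: every vertex lies in some bag; for every edge, both endpoints lie together in some bag; and for every vertex, the bags containing it form a connected subtree. Here edge (3,8) lies in no bag, so the decomposition is invalid.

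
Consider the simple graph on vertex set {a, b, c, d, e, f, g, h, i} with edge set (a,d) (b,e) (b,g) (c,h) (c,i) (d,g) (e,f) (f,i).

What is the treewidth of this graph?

1

A width-1 tree decomposition is:
Bags: B1 = {c, h}  B2 = {c, i}  B3 = {f, i}  B4 = {e, f}  B5 = {b, e}  B6 = {b, g}  B7 = {d, g}  B8 = {a, d}
Tree: B1–B2, B2–B3, B3–B4, B4–B5, B5–B6, B6–B7, B7–B8
Every bag has size at most 2, so the width is 2 − 1 = 1 and tw(G) ≤ 1. Since G has at least one edge (e.g. h–c), it is not an edgeless graph, so tw(G) ≥ 1. Therefore the treewidth is 1.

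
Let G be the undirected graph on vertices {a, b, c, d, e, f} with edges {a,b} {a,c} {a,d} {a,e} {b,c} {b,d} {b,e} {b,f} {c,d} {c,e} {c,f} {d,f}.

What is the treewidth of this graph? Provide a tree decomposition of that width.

Treewidth 3.
One optimal decomposition is:
Bags: B1 = {a, b, c, e}  B2 = {a, b, c, d}  B3 = {b, c, d, f}
Tree: B1–B2, B2–B3

The largest bag has 4 vertices, giving width 3; this decomposition certifies tw(G) ≤ 3. Conversely, {b, c, d, f} is a clique of size 4, and the vertices of any clique must share a bag in every tree decomposition; so some bag has ≥ 4 vertices and tw(G) ≥ 3. Therefore the treewidth is 3.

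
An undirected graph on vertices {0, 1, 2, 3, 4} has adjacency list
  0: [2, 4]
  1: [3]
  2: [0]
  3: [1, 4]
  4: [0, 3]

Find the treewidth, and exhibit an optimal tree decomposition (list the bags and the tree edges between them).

Treewidth 1.
One optimal decomposition is:
Bags: B1 = {0, 2}  B2 = {0, 4}  B3 = {3, 4}  B4 = {1, 3}
Tree: B1–B2, B2–B3, B3–B4

Every bag has size at most 2, so the width is 2 − 1 = 1 and tw(G) ≤ 1. Any graph with an edge has treewidth ≥ 1, and G has the edge 2–0. Therefore the treewidth is 1.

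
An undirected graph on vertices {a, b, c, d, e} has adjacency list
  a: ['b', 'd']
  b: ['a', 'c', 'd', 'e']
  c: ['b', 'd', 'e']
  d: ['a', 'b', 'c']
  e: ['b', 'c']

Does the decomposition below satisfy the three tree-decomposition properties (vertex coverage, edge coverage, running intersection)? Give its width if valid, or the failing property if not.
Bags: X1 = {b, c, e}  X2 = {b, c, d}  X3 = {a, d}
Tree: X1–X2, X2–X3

A tree decomposition must satisfy three properties: every vertex lies in some bag; for every edge, both endpoints lie together in some bag; and for every vertex, the bags containing it form a connected subtree. Here edge (b,a) lies in no bag, so the decomposition is invalid.

No — edge (b,a) lies in no bag.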